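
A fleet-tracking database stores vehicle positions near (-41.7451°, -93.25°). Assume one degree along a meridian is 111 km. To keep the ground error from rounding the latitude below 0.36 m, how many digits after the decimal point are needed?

6 decimal places

One degree of latitude covers 111000 m.
Rounding to N decimal places gives at most 0.5 × 10⁻ᴺ degrees of error, i.e. 0.5 × 10⁻ᴺ × 111000 m.
Need 0.5 × 111000 × 10⁻ᴺ ≤ 0.36 → 10⁻ᴺ ≤ 6.486e-06, so N ≥ 5.19.
At 5 places the error can reach 0.555 m, but 6 places keeps it to 0.0555 m.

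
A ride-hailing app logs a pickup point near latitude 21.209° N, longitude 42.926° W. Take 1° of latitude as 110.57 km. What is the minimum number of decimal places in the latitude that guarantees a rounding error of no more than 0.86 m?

One degree of latitude covers 110570 m.
With N decimal places the half-ulp bound is 0.5·10⁻ᴺ°, or 0.5·10⁻ᴺ × 110570 m on the ground.
Setting 55285 × 10⁻ᴺ ≤ 0.86 gives 10ᴺ ≥ 6.428e+04, i.e. N ≥ 4.81.
At 4 places the error can reach 5.53 m, but 5 places keeps it to 0.553 m.

5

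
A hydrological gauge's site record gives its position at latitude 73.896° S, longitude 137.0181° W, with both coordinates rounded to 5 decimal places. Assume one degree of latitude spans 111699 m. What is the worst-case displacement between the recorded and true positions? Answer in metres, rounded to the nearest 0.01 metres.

0.58 metres

Rounding to 5 decimal places leaves each coordinate within ±5e-06° of the true value.
Latitude error → 5e-06 × 111699 = 0.558495 m along the meridian.
Longitude error → 5e-06 × 111699 × cos 73.896° = 5e-06 × 111699 × 0.2774 ≈ 0.154916 m.
Worst case both components are at the extreme and orthogonal: √(0.558495² + 0.154916²) ≈ 0.579582 m.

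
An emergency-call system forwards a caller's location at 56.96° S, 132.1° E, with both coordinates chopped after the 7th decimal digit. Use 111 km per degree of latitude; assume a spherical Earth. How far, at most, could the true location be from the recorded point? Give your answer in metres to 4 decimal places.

0.0126 metres

Truncating at 7 decimal places can drop up to a full unit in the last place, so each coordinate may be off by as much as 1e-07°.
N–S: 1e-07° × 111000 m/° = 0.0111 m.
E–W at 56.96°: 1e-07° × 111000 × cos 56.96° = 1e-07 × 111000 × 0.5452 ≈ 0.00605199 m.
Worst case both components are at the extreme and orthogonal: √(0.0111² + 0.00605199²) ≈ 0.0126426 m.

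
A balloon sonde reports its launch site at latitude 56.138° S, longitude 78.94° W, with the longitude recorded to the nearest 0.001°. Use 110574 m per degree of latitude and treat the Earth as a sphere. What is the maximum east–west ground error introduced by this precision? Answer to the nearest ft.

101 ft

Rounding to 3 decimal places leaves the longitude within ±0.0005° of the true value.
At latitude 56.138° a degree of longitude spans 110574 m × cos 56.138° = 110574 × 0.5572 ≈ 61611.2 m.
So at most 0.0005° × 61611.2 ≈ 30.8056 m east–west.
Converting: 30.8056 m × 3.2808 ft/m ≈ 101.07 ft.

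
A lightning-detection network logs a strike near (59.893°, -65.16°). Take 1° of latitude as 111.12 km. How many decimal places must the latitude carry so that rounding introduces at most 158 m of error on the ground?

3 decimal places

One degree of latitude covers 111120 m.
N decimal places → at most half a unit in the last place, 0.5 × 10⁻ᴺ° = 111120/2 × 10⁻ᴺ m.
Setting 55560 × 10⁻ᴺ ≤ 158 gives 10ᴺ ≥ 351.6, i.e. N ≥ 2.55.
So 3 decimal places suffice (55.6 m); 2 would allow up to 556 m.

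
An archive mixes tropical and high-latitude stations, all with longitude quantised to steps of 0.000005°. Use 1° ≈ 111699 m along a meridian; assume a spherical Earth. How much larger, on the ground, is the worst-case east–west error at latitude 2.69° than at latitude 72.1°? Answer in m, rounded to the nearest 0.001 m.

0.193 m

With a 0.000005° grid the true value lies within half a step, ±0.000005°/2 = ±2.5e-06°, of the stored one.
Error at 2.69° = 2.5e-06° × 111699 × cos 2.69° ≈ 0.27925 × 0.9989 = 0.27894 m.
Error at 72.1° = 2.5e-06° × 111699 × cos 72.1° ≈ 0.27925 × 0.3074 = 0.085829 m.
So the lower-latitude error exceeds the higher by 0.27894 − 0.085829 = 0.19311 m.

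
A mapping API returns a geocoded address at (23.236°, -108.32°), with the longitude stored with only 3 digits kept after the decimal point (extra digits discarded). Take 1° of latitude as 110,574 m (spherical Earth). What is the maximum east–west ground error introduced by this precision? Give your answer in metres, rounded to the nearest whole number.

102 metres

Truncating at 3 decimal places can drop up to a full unit in the last place, so the longitude may be off by as much as 0.001°.
One degree of longitude at 23.236° is 110574 × cos 23.236° ≈ 110574 × 0.9189 = 101605 m.
So at most 0.001° × 101605 ≈ 101.605 m east–west.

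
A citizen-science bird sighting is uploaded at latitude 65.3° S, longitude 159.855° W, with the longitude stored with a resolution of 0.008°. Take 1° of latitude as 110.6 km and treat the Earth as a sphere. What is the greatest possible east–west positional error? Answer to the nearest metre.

With a 0.008° grid the true value lies within half a step, ±0.008°/2 = ±0.004°, of the stored one.
Parallels shrink by cos φ, so at 65.3° a degree of longitude is 110600 × 0.4179 ≈ 46216.1 m.
East–west error: 0.004° × 46216.1 m/° ≈ 184.864 m.

185 metres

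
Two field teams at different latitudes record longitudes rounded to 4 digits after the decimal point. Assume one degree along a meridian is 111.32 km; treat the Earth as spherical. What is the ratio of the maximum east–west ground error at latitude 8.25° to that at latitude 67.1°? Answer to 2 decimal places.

2.54

Rounding to 4 decimal places leaves the longitude within ±5e-05° of the true value.
Error at 8.25° = 5e-05° × 111320 × cos 8.25° ≈ 5.566 × 0.9897 = 5.5084 m.
At 67.1°: 5e-05° × 111320 × cos 67.1° = 5e-05 × 111320 × 0.3891 ≈ 2.1659 m.
The ratio reduces to cos 8.25° / cos 67.1° = 0.9897/0.3891 ≈ 2.5433.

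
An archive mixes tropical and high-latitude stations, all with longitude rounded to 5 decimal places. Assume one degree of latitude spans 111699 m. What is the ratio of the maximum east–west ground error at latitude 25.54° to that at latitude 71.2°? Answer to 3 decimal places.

2.800

Rounding to 5 decimal places leaves the longitude within ±5e-06° of the true value.
At 25.54°: 5e-06° × 111699 × cos 25.54° = 5e-06 × 111699 × 0.9023 ≈ 0.50392 m.
At 71.2°: 5e-06° × 111699 × cos 71.2° = 5e-06 × 111699 × 0.3223 ≈ 0.17998 m.
Ratio: 0.50392 / 0.17998 = cos 25.54° / cos 71.2° ≈ 2.7998.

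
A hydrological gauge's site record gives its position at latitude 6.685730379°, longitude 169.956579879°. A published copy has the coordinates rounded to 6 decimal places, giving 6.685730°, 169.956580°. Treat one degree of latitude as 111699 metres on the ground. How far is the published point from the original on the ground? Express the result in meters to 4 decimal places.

0.0444 meters

Δlat = 6.685730379 − 6.685730 = +0.000000379°; Δlon = 169.956579879 − 169.956580 = -0.000000121°.
N–S: 0.000000379° × 111699 m/° = 0.0423339 m.
East–west at this latitude: -0.000000121° × 111699 × cos 6.68573° ≈ -0.000000121 × 110939 = -0.0134237 m.
Hypotenuse of the two orthogonal shifts: √(0.0423339² + 0.0134237²) = 0.0444112 m.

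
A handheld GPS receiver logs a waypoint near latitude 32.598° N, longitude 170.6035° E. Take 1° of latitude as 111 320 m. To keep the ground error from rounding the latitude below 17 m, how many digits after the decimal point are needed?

One degree of latitude covers 111320 m.
N decimal places → at most half a unit in the last place, 0.5 × 10⁻ᴺ° = 111320/2 × 10⁻ᴺ m.
Need 0.5 × 111320 × 10⁻ᴺ ≤ 17 → 10⁻ᴺ ≤ 3.054e-04, so N ≥ 3.52.
So 4 decimal places suffice (5.57 m); 3 would allow up to 55.7 m.

4 decimal places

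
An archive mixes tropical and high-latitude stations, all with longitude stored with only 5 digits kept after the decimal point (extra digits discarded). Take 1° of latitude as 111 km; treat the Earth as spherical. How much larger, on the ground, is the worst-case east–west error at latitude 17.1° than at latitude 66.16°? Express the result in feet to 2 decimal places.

Truncating at 5 decimal places can drop up to a full unit in the last place, so the longitude may be off by as much as 1e-05°.
Error at 17.1° = 1e-05° × 111000 × cos 17.1° ≈ 1.11 × 0.9558 = 1.0609 m.
Error at 66.16° = 1e-05° × 111000 × cos 66.16° ≈ 1.11 × 0.4042 = 0.44864 m.
So the lower-latitude error exceeds the higher by 1.0609 − 0.44864 = 0.61229 m.
In feet: 0.612286 m ÷ 0.3048 ≈ 2.0088 ft.

2.01 feet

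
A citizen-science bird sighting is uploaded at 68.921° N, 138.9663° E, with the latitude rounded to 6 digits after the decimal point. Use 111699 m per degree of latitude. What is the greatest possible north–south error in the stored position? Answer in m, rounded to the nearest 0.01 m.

Rounding to 6 decimal places leaves the latitude within ±5e-07° of the true value.
North–south distance: 5e-07° × 111699 m/° = 0.0558495 m.

0.06 m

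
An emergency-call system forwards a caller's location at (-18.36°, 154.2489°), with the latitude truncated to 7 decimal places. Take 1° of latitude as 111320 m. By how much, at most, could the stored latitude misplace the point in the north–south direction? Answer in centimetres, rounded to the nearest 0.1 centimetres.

1.1 centimetres

Truncating at 7 decimal places can drop up to a full unit in the last place, so the latitude may be off by as much as 1e-07°.
So the N–S error is at most 1e-07 × 111320 = 0.011132 m.
That is 0.011132 m = 1.1132 cm.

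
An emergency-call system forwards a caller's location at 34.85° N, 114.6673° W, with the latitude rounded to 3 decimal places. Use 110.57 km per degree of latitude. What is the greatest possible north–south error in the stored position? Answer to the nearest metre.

55 metres

Rounding to 3 decimal places leaves the latitude within ±0.0005° of the true value.
Along the meridian that is 0.0005° × 110570 m/° = 55.285 m.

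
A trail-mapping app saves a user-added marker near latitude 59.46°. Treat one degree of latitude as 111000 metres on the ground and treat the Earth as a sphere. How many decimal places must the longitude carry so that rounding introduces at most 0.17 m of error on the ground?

6

At 59.46° one degree of longitude covers 111000 × cos 59.46° ≈ 111000 × 0.5081 ≈ 56403.5 m.
Rounding to N decimal places gives at most 0.5 × 10⁻ᴺ degrees of error, i.e. 0.5 × 10⁻ᴺ × 56403.5 m.
Need 0.5 × 56403.5 × 10⁻ᴺ ≤ 0.17 → 10⁻ᴺ ≤ 6.028e-06, so N ≥ 5.22.
So 6 decimal places suffice (0.0282 m); 5 would allow up to 0.282 m.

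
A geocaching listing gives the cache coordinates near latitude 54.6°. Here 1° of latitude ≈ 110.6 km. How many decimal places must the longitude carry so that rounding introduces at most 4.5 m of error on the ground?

At 54.6° one degree of longitude covers 110600 × cos 54.6° ≈ 110600 × 0.5793 ≈ 64068.5 m.
Rounding to N decimal places gives at most 0.5 × 10⁻ᴺ degrees of error, i.e. 0.5 × 10⁻ᴺ × 64068.5 m.
Setting 32034.2 × 10⁻ᴺ ≤ 4.5 gives 10ᴺ ≥ 7119, i.e. N ≥ 3.85.
So 4 decimal places suffice (3.2 m); 3 would allow up to 32 m.

4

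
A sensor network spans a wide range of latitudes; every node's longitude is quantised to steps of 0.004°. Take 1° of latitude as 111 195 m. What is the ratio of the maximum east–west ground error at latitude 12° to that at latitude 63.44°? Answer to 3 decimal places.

With a 0.004° grid the true value lies within half a step, ±0.004°/2 = ±0.002°, of the stored one.
Error at 12° = 0.002° × 111195 × cos 12° ≈ 222.39 × 0.9781 = 217.53 m.
Error at 63.44° = 0.002° × 111195 × cos 63.44° ≈ 222.39 × 0.4471 = 99.438 m.
Ratio: 217.53 / 99.438 = cos 12° / cos 63.44° ≈ 2.1876.

2.188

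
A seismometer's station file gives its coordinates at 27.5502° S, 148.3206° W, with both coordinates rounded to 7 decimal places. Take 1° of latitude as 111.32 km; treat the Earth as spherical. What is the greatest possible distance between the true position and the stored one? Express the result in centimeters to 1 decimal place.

Rounding to 7 decimal places leaves each coordinate within ±5e-08° of the true value.
N–S: 5e-08° × 111320 m/° = 0.005566 m.
Longitude error → 5e-08 × 111320 × cos 27.5502° = 5e-08 × 111320 × 0.8866 ≈ 0.00493485 m.
The two errors are perpendicular, so the maximum displacement is √(0.005566² + 0.00493485²) ≈ 0.00743862 m.
That is 0.00743862 m = 0.74386 cm.

0.7 centimeters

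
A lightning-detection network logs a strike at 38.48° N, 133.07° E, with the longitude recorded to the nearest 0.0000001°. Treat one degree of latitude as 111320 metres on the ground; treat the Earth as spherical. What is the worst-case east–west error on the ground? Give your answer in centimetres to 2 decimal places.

0.44 centimetres

Rounding to 7 decimal places leaves the longitude within ±5e-08° of the true value.
At latitude 38.48° a degree of longitude spans 111320 m × cos 38.48° = 111320 × 0.7828 ≈ 87144.1 m.
East–west error: 5e-08° × 87144.1 m/° ≈ 0.00435721 m.
That is 0.00435721 m = 0.43572 cm.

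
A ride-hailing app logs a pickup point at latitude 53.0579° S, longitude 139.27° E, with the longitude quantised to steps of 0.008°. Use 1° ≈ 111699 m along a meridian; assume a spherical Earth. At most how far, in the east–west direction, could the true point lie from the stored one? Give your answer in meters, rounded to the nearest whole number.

With a 0.008° grid the true value lies within half a step, ±0.008°/2 = ±0.004°, of the stored one.
One degree of longitude at 53.0579° is 111699 × cos 53.0579° ≈ 111699 × 0.6010 = 67132 m.
Maximum E–W displacement: 0.004 × 67132 = 268.528 m.

269 meters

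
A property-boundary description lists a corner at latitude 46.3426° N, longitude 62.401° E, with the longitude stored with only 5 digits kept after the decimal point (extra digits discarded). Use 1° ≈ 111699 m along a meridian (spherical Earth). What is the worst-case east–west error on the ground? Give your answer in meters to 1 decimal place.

Truncating at 5 decimal places can drop up to a full unit in the last place, so the longitude may be off by as much as 1e-05°.
One degree of longitude at 46.3426° is 111699 × cos 46.3426° ≈ 111699 × 0.6903 = 77110.8 m.
So at most 1e-05° × 77110.8 ≈ 0.771108 m east–west.

0.8 meters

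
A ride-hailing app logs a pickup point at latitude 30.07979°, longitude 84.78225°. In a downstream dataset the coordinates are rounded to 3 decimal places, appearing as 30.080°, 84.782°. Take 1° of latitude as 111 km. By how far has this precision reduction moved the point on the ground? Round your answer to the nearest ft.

110 ft

The latitude changed by -0.00021° and the longitude by +0.00025°.
N–S: -0.00021° × 111000 m/° = -23.31 m.
E–W at 30.08°: 0.00025° × 111000 × cos 30.08° = 0.00025 × 111000 × 0.8653 ≈ 24.0128 m.
Hypotenuse of the two orthogonal shifts: √(23.31² + 24.0128²) = 33.466 m.
In feet: 33.466 m ÷ 0.3048 ≈ 109.8 ft.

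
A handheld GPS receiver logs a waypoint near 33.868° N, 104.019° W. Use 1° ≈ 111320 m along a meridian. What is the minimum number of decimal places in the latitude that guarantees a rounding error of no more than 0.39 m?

One degree of latitude covers 111320 m.
Rounding to N decimal places gives at most 0.5 × 10⁻ᴺ degrees of error, i.e. 0.5 × 10⁻ᴺ × 111320 m.
Setting 55660 × 10⁻ᴺ ≤ 0.39 gives 10ᴺ ≥ 1.427e+05, i.e. N ≥ 5.15.
N = 5 would give 0.557 m (too coarse); N = 6 gives 0.0557 m ≤ 0.39 m.

6 decimal places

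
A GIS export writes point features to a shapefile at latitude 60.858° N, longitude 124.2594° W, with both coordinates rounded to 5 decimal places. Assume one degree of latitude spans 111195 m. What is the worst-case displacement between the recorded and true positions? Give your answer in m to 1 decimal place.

0.6 m

Rounding to 5 decimal places leaves each coordinate within ±5e-06° of the true value.
North–south component: 5e-06° × 111195 = 0.555975 m.
E–W at 60.858°: 5e-06° × 111195 × cos 60.858° = 5e-06 × 111195 × 0.4870 ≈ 0.270746 m.
The two errors are perpendicular, so the maximum displacement is √(0.555975² + 0.270746²) ≈ 0.618395 m.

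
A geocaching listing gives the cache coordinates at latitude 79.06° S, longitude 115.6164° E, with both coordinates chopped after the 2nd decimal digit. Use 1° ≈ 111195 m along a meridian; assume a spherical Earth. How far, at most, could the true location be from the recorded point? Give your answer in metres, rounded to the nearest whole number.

1132 metres

Truncating at 2 decimal places can drop up to a full unit in the last place, so each coordinate may be off by as much as 0.01°.
N–S: 0.01° × 111195 m/° = 1111.95 m.
Longitude error → 0.01 × 111195 × cos 79.06° = 0.01 × 111195 × 0.1898 ≈ 211.027 m.
The two errors are perpendicular, so the maximum displacement is √(1111.95² + 211.027²) ≈ 1131.8 m.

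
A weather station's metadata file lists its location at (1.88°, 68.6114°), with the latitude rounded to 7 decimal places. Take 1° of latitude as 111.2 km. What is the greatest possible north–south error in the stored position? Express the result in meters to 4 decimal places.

Rounding to 7 decimal places leaves the latitude within ±5e-08° of the true value.
So the N–S error is at most 5e-08 × 111200 = 0.00556 m.

0.0056 meters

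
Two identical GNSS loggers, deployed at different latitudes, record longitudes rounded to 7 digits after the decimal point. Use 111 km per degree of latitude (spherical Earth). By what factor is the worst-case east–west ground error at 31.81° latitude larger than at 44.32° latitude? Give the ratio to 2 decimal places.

1.19

Rounding to 7 decimal places leaves the longitude within ±5e-08° of the true value.
Error at 31.81° = 5e-08° × 111000 × cos 31.81° ≈ 0.00555 × 0.8498 = 0.0047164 m.
At 44.32°: 5e-08° × 111000 × cos 44.32° = 5e-08 × 111000 × 0.7154 ≈ 0.0039707 m.
Ratio: 0.0047164 / 0.0039707 = cos 31.81° / cos 44.32° ≈ 1.1878.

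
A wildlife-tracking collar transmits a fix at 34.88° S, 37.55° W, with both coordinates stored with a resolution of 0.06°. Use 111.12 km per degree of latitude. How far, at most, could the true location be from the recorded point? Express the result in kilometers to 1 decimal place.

With a 0.06° grid the true value lies within half a step, ±0.06°/2 = ±0.03°, of the stored one.
N–S: 0.03° × 111120 m/° = 3333.6 m.
Longitude error → 0.03 × 111120 × cos 34.88° = 0.03 × 111120 × 0.8204 ≈ 2734.72 m.
Worst case both components are at the extreme and orthogonal: √(3333.6² + 2734.72²) ≈ 4311.8 m.
That is 4311.8 m = 4.3118 km.

4.3 kilometers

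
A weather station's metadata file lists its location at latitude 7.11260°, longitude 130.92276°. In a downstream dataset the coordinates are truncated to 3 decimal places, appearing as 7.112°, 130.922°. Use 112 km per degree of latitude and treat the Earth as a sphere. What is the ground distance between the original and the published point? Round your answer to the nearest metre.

108 metres

Δlat = 7.11260 − 7.112 = +0.00060°; Δlon = 130.92276 − 130.922 = +0.00076°.
N–S: 0.00060° × 112000 m/° = 67.2 m.
E–W at 7.112°: 0.00076° × 112000 × cos 7.112° = 0.00076 × 112000 × 0.9923 ≈ 84.4651 m.
Combined displacement = (67.2² + 84.4651²)^½ ≈ 107.936 m.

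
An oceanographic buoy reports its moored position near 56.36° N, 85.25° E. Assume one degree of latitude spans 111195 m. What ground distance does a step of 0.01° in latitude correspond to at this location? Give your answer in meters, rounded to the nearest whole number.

0.01° × 111195 m/° = 1111.95 m.

1112 meters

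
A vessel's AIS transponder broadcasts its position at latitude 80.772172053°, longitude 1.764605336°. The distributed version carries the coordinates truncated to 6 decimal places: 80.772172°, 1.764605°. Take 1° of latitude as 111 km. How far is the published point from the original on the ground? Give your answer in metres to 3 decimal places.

0.008 metres

Δlat = 80.772172053 − 80.772172 = +0.000000053°; Δlon = 1.764605336 − 1.764605 = +0.000000336°.
N–S: 0.000000053° × 111000 m/° = 0.005883 m.
East–west at this latitude: 0.000000336° × 111000 × cos 80.7722° ≈ 0.000000336 × 17800 = 0.00598081 m.
Combined displacement = (0.005883² + 0.00598081²)^½ ≈ 0.00838927 m.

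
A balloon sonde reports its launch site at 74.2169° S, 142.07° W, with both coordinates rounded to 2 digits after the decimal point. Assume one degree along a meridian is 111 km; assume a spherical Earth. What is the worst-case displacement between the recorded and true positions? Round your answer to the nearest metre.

Rounding to 2 decimal places leaves each coordinate within ±0.005° of the true value.
N–S: 0.005° × 111000 m/° = 555 m.
Longitude error → 0.005 × 111000 × cos 74.2169° = 0.005 × 111000 × 0.2720 ≈ 150.958 m.
Worst case both components are at the extreme and orthogonal: √(555² + 150.958²) ≈ 575.164 m.

575 metres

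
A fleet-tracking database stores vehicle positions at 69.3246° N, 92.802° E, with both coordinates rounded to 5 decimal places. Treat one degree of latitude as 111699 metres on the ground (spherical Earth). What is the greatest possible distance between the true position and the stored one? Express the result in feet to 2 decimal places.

Rounding to 5 decimal places leaves each coordinate within ±5e-06° of the true value.
Latitude error → 5e-06 × 111699 = 0.558495 m along the meridian.
E–W at 69.3246°: 5e-06° × 111699 × cos 69.3246° = 5e-06 × 111699 × 0.3531 ≈ 0.19719 m.
Combining orthogonally: (0.558495² + 0.19719²)^½ ≈ 0.592284 m.
In feet: 0.592284 m ÷ 0.3048 ≈ 1.9432 ft.

1.94 feet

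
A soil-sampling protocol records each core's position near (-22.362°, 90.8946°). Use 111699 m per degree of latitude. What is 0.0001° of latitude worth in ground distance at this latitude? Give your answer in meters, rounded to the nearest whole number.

0.0001° × 111699 m/° = 11.1699 m.

11 meters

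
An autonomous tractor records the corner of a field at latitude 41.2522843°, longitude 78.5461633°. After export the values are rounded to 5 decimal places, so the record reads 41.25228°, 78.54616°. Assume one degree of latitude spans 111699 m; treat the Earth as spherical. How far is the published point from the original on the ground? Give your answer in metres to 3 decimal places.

The latitude changed by +0.0000043° and the longitude by +0.0000033°.
N–S: 0.0000043° × 111699 m/° = 0.480306 m.
E–W at 41.2523°: 0.0000033° × 111699 × cos 41.2523° = 0.0000033 × 111699 × 0.7518 ≈ 0.277124 m.
Hypotenuse of the two orthogonal shifts: √(0.480306² + 0.277124²) = 0.554519 m.

0.555 metres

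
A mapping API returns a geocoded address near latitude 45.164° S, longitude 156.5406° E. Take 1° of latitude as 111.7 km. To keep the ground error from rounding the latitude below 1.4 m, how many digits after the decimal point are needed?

One degree of latitude covers 111700 m.
N decimal places → at most half a unit in the last place, 0.5 × 10⁻ᴺ° = 111700/2 × 10⁻ᴺ m.
Need 0.5 × 111700 × 10⁻ᴺ ≤ 1.4 → 10⁻ᴺ ≤ 2.507e-05, so N ≥ 4.60.
So 5 decimal places suffice (0.558 m); 4 would allow up to 5.58 m.

5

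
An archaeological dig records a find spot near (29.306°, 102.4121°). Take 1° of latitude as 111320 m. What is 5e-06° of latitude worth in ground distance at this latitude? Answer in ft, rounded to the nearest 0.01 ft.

Along a meridian 5e-06° is 5e-06 × 111320 = 0.5566 m.
Converting: 0.5566 m × 3.2808 ft/m ≈ 1.8261 ft.

1.83 ft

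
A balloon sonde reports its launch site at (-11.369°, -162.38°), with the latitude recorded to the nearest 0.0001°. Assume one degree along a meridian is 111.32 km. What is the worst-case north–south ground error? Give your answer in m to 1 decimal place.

5.6 m

Rounding to 4 decimal places leaves the latitude within ±5e-05° of the true value.
Along the meridian that is 5e-05° × 111320 m/° = 5.566 m.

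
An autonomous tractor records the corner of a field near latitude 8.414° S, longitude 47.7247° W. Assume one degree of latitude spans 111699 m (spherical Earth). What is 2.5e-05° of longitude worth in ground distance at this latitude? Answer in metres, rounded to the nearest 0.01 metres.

One degree of longitude here spans 111699 × cos 8.414° = 111699 × 0.9892 ≈ 110497 m; 2.5e-05° of that is 2.76242 m.

2.76 metres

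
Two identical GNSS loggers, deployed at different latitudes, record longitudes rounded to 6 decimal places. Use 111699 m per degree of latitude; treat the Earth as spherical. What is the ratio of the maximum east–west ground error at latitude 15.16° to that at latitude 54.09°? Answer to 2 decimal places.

1.65

Rounding to 6 decimal places leaves the longitude within ±5e-07° of the true value.
At 15.16°: 5e-07° × 111699 × cos 15.16° = 5e-07 × 111699 × 0.9652 ≈ 0.053906 m.
Error at 54.09° = 5e-07° × 111699 × cos 54.09° ≈ 0.055849 × 0.5865 = 0.032756 m.
The ratio reduces to cos 15.16° / cos 54.09° = 0.9652/0.5865 ≈ 1.6457.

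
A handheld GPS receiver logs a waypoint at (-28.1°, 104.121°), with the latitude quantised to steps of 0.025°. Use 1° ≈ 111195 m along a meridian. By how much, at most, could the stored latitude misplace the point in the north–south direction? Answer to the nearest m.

1390 m

With a 0.025° grid the true value lies within half a step, ±0.025°/2 = ±0.0125°, of the stored one.
North–south distance: 0.0125° × 111195 m/° = 1389.94 m.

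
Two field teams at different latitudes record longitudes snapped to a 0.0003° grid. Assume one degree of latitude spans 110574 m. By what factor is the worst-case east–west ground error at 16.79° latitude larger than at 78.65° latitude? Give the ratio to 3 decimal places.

4.865

With a 0.0003° grid the true value lies within half a step, ±0.0003°/2 = ±0.00015°, of the stored one.
Error at 16.79° = 0.00015° × 110574 × cos 16.79° ≈ 16.586 × 0.9574 = 15.879 m.
Error at 78.65° = 0.00015° × 110574 × cos 78.65° ≈ 16.586 × 0.1968 = 3.2642 m.
Ratio: 15.879 / 3.2642 = cos 16.79° / cos 78.65° ≈ 4.8646.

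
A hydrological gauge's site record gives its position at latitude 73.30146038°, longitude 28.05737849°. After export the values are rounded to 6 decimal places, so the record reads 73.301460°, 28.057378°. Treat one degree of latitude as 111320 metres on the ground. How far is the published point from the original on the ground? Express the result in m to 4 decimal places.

The latitude changed by +0.00000038° and the longitude by +0.00000049°.
N–S: 0.00000038° × 111320 m/° = 0.0423016 m.
E–W at 73.3015°: 0.00000049° × 111320 × cos 73.3015° = 0.00000049 × 111320 × 0.2873 ≈ 0.0156733 m.
Distance: √(0.0423016² + 0.0156733²) ≈ 0.0451118 m.

0.0451 m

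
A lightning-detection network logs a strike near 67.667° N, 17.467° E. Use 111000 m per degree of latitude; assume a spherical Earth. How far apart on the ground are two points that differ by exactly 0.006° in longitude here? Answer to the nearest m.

At 67.667° a degree of longitude is 111000 × cos 67.667° ≈ 42178.8 m, so 0.006° corresponds to 253.073 m.

253 m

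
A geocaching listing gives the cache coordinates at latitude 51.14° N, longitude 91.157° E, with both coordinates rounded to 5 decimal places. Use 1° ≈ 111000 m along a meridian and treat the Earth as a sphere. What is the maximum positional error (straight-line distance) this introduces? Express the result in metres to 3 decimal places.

0.655 metres

Rounding to 5 decimal places leaves each coordinate within ±5e-06° of the true value.
North–south component: 5e-06° × 111000 = 0.555 m.
East–west component at 51.14°: 5e-06° × 111000 × cos 51.14° ≈ 5e-06 × 69643.6 ≈ 0.348218 m.
Worst case both components are at the extreme and orthogonal: √(0.555² + 0.348218²) ≈ 0.655195 m.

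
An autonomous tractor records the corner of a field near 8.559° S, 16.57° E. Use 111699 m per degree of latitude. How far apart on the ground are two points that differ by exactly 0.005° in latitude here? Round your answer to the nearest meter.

558 meters

0.005° × 111699 m/° = 558.495 m.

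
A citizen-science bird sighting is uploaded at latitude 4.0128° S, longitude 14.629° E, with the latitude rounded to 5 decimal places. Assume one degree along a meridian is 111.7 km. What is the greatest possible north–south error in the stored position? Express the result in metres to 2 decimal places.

Rounding to 5 decimal places leaves the latitude within ±5e-06° of the true value.
North–south distance: 5e-06° × 111700 m/° = 0.5585 m.

0.56 metres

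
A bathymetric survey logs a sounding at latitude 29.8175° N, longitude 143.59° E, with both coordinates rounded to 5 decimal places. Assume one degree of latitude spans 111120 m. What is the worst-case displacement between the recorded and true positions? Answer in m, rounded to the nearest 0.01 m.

0.74 m

Rounding to 5 decimal places leaves each coordinate within ±5e-06° of the true value.
North–south component: 5e-06° × 111120 = 0.5556 m.
Longitude error → 5e-06 × 111120 × cos 29.8175° = 5e-06 × 111120 × 0.8676 ≈ 0.482046 m.
The two errors are perpendicular, so the maximum displacement is √(0.5556² + 0.482046²) ≈ 0.735568 m.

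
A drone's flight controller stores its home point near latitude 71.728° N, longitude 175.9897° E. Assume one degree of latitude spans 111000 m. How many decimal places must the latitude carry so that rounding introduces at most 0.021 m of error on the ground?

7 decimal places

One degree of latitude covers 111000 m.
With N decimal places the half-ulp bound is 0.5·10⁻ᴺ°, or 0.5·10⁻ᴺ × 111000 m on the ground.
Need 0.5 × 111000 × 10⁻ᴺ ≤ 0.021 → 10⁻ᴺ ≤ 3.784e-07, so N ≥ 6.42.
So 7 decimal places suffice (0.00555 m); 6 would allow up to 0.0555 m.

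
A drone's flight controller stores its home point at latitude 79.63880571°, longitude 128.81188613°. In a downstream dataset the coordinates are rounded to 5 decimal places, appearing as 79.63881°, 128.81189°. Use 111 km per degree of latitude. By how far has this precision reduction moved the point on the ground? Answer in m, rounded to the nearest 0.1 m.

0.5 m

Δlat = 79.63880571 − 79.63881 = -0.00000429°; Δlon = 128.81188613 − 128.81189 = -0.00000387°.
N–S: -0.00000429° × 111000 m/° = -0.47619 m.
East–west at this latitude: -0.00000387° × 111000 × cos 79.6388° ≈ -0.00000387 × 19963.7 = -0.0772594 m.
Combined displacement = (0.47619² + 0.0772594²)^½ ≈ 0.482417 m.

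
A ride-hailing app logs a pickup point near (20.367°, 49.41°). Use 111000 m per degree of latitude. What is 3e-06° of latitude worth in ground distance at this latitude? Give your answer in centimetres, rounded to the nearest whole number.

33 centimetres

Along a meridian 3e-06° is 3e-06 × 111000 = 0.333 m.
That is 0.333 m = 33.3 cm.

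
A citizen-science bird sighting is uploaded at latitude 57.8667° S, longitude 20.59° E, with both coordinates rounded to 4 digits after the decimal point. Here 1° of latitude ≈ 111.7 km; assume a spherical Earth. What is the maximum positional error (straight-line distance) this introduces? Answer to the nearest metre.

6 metres

Rounding to 4 decimal places leaves each coordinate within ±5e-05° of the true value.
North–south component: 5e-05° × 111700 = 5.585 m.
Longitude error → 5e-05 × 111700 × cos 57.8667° = 5e-05 × 111700 × 0.5319 ≈ 2.97061 m.
The two errors are perpendicular, so the maximum displacement is √(5.585² + 2.97061²) ≈ 6.32588 m.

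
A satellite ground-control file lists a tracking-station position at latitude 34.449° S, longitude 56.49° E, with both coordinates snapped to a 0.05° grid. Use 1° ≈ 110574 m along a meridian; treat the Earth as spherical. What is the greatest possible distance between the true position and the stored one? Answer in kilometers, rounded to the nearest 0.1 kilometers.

With a 0.05° grid the true value lies within half a step, ±0.05°/2 = ±0.025°, of the stored one.
North–south component: 0.025° × 110574 = 2764.35 m.
East–west component at 34.449°: 0.025° × 110574 × cos 34.449° ≈ 0.025 × 91182.6 ≈ 2279.57 m.
The two errors are perpendicular, so the maximum displacement is √(2764.35² + 2279.57²) ≈ 3583.02 m.
That is 3583.02 m = 3.583 km.

3.6 kilometers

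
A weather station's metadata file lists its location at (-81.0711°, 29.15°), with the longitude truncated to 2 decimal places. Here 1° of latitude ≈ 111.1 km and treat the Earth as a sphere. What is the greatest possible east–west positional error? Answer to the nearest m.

Truncating at 2 decimal places can drop up to a full unit in the last place, so the longitude may be off by as much as 0.01°.
Parallels shrink by cos φ, so at 81.0711° a degree of longitude is 111100 × 0.1552 ≈ 17243.7 m.
Maximum E–W displacement: 0.01 × 17243.7 = 172.437 m.

172 m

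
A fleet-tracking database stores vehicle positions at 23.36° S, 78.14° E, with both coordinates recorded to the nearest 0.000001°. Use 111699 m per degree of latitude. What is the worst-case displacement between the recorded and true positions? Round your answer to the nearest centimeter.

Rounding to 6 decimal places leaves each coordinate within ±5e-07° of the true value.
North–south component: 5e-07° × 111699 = 0.0558495 m.
Longitude error → 5e-07 × 111699 × cos 23.36° = 5e-07 × 111699 × 0.9180 ≈ 0.0512716 m.
Combining orthogonally: (0.0558495² + 0.0512716²)^½ ≈ 0.0758152 m.
That is 0.0758152 m = 7.5815 cm.

8 centimeters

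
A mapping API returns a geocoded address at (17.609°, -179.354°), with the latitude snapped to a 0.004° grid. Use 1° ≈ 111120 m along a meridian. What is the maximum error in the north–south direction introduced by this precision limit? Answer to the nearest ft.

With a 0.004° grid the true value lies within half a step, ±0.004°/2 = ±0.002°, of the stored one.
North–south distance: 0.002° × 111120 m/° = 222.24 m.
Converting: 222.24 m × 3.2808 ft/m ≈ 729.13 ft.

729 ft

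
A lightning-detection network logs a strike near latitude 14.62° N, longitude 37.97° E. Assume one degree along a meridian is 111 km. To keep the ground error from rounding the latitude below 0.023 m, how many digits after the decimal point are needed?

7

One degree of latitude covers 111000 m.
With N decimal places the half-ulp bound is 0.5·10⁻ᴺ°, or 0.5·10⁻ᴺ × 111000 m on the ground.
Need 0.5 × 111000 × 10⁻ᴺ ≤ 0.023 → 10⁻ᴺ ≤ 4.144e-07, so N ≥ 6.38.
So 7 decimal places suffice (0.00555 m); 6 would allow up to 0.0555 m.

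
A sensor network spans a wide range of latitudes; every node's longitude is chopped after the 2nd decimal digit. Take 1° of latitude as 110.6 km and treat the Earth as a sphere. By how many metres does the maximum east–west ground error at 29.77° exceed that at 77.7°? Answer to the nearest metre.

Truncating at 2 decimal places can drop up to a full unit in the last place, so the longitude may be off by as much as 0.01°.
At 29.77°: 0.01° × 110600 × cos 29.77° = 0.01 × 110600 × 0.8680 ≈ 960.04 m.
At 77.7°: 0.01° × 110600 × cos 77.7° = 0.01 × 110600 × 0.2130 ≈ 235.61 m.
Difference: 960.04 − 235.61 = 724.42 m.

724 metres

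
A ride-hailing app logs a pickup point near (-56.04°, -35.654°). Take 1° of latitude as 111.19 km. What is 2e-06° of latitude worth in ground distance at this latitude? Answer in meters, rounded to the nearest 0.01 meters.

2e-06° × 111190 m/° = 0.22238 m.

0.22 meters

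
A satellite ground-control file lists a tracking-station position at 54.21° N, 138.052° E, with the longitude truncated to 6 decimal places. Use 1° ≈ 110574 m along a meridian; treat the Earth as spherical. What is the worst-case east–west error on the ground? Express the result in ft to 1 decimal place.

Truncating at 6 decimal places can drop up to a full unit in the last place, so the longitude may be off by as much as 1e-06°.
At latitude 54.21° a degree of longitude spans 110574 m × cos 54.21° = 110574 × 0.5848 ≈ 64665.5 m.
East–west error: 1e-06° × 64665.5 m/° ≈ 0.0646655 m.
Converting: 0.0646655 m × 3.2808 ft/m ≈ 0.21216 ft.

0.2 ft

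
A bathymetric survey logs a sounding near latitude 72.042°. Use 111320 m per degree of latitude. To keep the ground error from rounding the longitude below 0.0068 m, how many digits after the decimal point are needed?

7

At 72.042° one degree of longitude covers 111320 × cos 72.042° ≈ 111320 × 0.3083 ≈ 34322.2 m.
N decimal places → at most half a unit in the last place, 0.5 × 10⁻ᴺ° = 34322.2/2 × 10⁻ᴺ m.
Setting 17161.1 × 10⁻ᴺ ≤ 0.0068 gives 10ᴺ ≥ 2.524e+06, i.e. N ≥ 6.40.
So 7 decimal places suffice (0.00172 m); 6 would allow up to 0.0172 m.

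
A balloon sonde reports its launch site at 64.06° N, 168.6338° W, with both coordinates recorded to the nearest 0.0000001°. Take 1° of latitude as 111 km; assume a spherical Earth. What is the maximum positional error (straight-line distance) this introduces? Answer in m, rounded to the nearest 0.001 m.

0.006 m

Rounding to 7 decimal places leaves each coordinate within ±5e-08° of the true value.
N–S: 5e-08° × 111000 m/° = 0.00555 m.
East–west component at 64.06°: 5e-08° × 111000 × cos 64.06° ≈ 5e-08 × 48554.7 ≈ 0.00242773 m.
Worst case both components are at the extreme and orthogonal: √(0.00555² + 0.00242773²) ≈ 0.00605776 m.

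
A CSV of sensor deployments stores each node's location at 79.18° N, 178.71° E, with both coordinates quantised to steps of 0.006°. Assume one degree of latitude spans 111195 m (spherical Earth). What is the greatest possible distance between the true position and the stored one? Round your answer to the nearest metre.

339 metres

With a 0.006° grid the true value lies within half a step, ±0.006°/2 = ±0.003°, of the stored one.
North–south component: 0.003° × 111195 = 333.585 m.
E–W at 79.18°: 0.003° × 111195 × cos 79.18° = 0.003 × 111195 × 0.1877 ≈ 62.622 m.
Worst case both components are at the extreme and orthogonal: √(333.585² + 62.622²) ≈ 339.412 m.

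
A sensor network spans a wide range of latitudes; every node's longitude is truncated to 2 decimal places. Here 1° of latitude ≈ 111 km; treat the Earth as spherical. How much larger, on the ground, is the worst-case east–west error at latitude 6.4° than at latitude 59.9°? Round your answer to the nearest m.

546 m

Truncating at 2 decimal places can drop up to a full unit in the last place, so the longitude may be off by as much as 0.01°.
Error at 6.4° = 0.01° × 111000 × cos 6.4° ≈ 1110 × 0.9938 = 1103.1 m.
Error at 59.9° = 0.01° × 111000 × cos 59.9° ≈ 1110 × 0.5015 = 556.68 m.
Difference: 1103.1 − 556.68 = 546.41 m.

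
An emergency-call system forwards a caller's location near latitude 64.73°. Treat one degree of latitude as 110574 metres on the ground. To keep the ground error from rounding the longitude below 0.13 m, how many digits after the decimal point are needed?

At 64.73° one degree of longitude covers 110574 × cos 64.73° ≈ 110574 × 0.4269 ≈ 47202.3 m.
N decimal places → at most half a unit in the last place, 0.5 × 10⁻ᴺ° = 47202.3/2 × 10⁻ᴺ m.
Need 0.5 × 47202.3 × 10⁻ᴺ ≤ 0.13 → 10⁻ᴺ ≤ 5.508e-06, so N ≥ 5.26.
At 5 places the error can reach 0.236 m, but 6 places keeps it to 0.0236 m.

6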